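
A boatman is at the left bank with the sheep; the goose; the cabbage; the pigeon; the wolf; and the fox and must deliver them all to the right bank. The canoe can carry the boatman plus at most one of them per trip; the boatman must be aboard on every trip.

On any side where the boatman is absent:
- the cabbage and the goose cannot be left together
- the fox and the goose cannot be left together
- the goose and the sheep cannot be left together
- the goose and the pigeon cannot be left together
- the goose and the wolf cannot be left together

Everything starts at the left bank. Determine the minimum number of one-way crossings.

impossible

Following every safe sequence of crossings from the start, the most of the 6 that can be at the right bank as the canoe arrives there on crossings 1, 3 is 1, 2 respectively; the best ever achieved is 2 of 6.
From crossing 5 on, no configuration arises that was not already reachable earlier: only 13 distinct safe configurations (who is on which side, and where the canoe is) can ever be reached, none of them has everyone across, and every continuation just revisits them. So no valid plan exists.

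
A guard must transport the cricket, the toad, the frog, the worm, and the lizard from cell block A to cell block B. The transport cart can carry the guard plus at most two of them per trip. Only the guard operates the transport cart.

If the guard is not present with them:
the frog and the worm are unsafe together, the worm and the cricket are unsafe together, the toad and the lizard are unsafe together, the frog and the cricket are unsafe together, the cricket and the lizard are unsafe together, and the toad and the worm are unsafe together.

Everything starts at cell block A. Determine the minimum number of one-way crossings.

impossible

Whatever the first load, the items left behind include a forbidden pair without the guard. No opening move is safe, so no plan exists.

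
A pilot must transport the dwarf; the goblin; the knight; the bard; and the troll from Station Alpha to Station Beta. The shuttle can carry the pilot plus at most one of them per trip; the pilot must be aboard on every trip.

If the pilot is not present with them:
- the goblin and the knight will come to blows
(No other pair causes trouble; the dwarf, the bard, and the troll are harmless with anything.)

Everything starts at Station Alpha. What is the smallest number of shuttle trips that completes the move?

9

Counting alone: the pilot can take at most 1 across per trip to Station Beta, so moving all 5 needs at least 5 loaded trips out, with a return between consecutive ones — at least 9 crossings.
The plan below uses exactly 9 crossings, so it is optimal:
1. Pilot goes to Station Beta with the goblin.
2. Pilot goes back to Station Alpha alone.
3. Pilot goes to Station Beta with the dwarf.
4. Pilot goes back to Station Alpha alone.
5. Pilot goes to Station Beta with the bard.
6. Pilot goes back to Station Alpha alone.
7. Pilot goes to Station Beta with the troll.
8. Pilot goes back to Station Alpha alone.
9. Pilot goes to Station Beta with the knight.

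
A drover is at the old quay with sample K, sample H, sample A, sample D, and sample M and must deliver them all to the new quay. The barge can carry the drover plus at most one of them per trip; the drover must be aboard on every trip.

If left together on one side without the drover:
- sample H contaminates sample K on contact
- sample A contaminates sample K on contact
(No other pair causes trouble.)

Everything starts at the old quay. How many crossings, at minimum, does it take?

Counting alone: the drover can take at most 1 across per trip to the new quay, so moving all 5 needs at least 5 loaded trips out, with a return between consecutive ones — at least 9 crossings.
The safety rule pushes this higher. Following every safe sequence of crossings, the most of the 5 that can be at the new quay as the barge arrives there on crossing 9 is 4 — never all 5.
So no plan with fewer than 11 crossings exists, and this one achieves 11:
1. Drover goes to the new quay with sample K.
2. Drover goes back to the old quay alone.
3. Drover goes to the new quay with sample H.
4. Drover goes back to the old quay with sample K.
5. Drover goes to the new quay with sample A.
6. Drover goes back to the old quay alone.
7. Drover goes to the new quay with sample D.
8. Drover goes back to the old quay alone.
9. Drover goes to the new quay with sample M.
10. Drover goes back to the old quay alone.
11. Drover goes to the new quay with sample K.

11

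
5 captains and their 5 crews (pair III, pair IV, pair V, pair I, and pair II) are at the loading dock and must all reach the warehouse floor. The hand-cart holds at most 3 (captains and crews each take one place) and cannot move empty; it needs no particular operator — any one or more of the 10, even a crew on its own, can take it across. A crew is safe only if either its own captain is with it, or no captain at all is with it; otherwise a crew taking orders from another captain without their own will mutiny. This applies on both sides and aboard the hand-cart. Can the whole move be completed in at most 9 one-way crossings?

Counting alone: each trip to the warehouse floor takes at most 3 across and each return brings at least 1 back, so after t trips out (and t−1 returns) at most 3t − (t−1) of the 10 are across; that first reaches 10 at t = 5, so at least 9 crossings are needed.
The safety rule pushes this higher. Following every safe sequence of crossings, the most of the 10 that can be at the warehouse floor as the hand-cart arrives there on crossing 9 is 9 — never all 10.
So the move cannot be finished within 9 crossings. (The shortest complete plan takes 11:)
1. captain III and crew III cross → the warehouse floor.
2. captain III crosses ← the loading dock.
3. crew I, crew IV, and crew V cross → the warehouse floor.
4. crew III crosses ← the loading dock.
5. captain I, captain IV, and captain V cross → the warehouse floor.
6. captain IV and crew IV cross ← the loading dock.
7. captain II, captain III, and captain IV cross → the warehouse floor.
8. crew V crosses ← the loading dock.
9. crew III and crew IV cross → the warehouse floor.
10. crew III crosses ← the loading dock.
11. crew II, crew III, and crew V cross → the warehouse floor.

No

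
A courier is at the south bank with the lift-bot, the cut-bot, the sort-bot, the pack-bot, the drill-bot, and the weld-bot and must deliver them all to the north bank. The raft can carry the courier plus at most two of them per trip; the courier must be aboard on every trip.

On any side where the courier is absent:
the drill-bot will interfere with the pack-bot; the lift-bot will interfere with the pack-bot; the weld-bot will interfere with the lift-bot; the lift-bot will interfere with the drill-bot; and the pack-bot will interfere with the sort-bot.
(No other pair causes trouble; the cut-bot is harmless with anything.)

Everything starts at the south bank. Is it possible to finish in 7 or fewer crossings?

Counting alone: the courier can take at most 2 across per trip to the north bank, so moving all 6 needs at least 3 loaded trips out, with a return between consecutive ones — at least 5 crossings.
The safety rule pushes this higher. Following every safe sequence of crossings, the most of the 6 that can be at the north bank as the raft arrives there on crossings 5, 7 is 4, 5 respectively — never all 6.
So the move cannot be finished within 7 crossings. (The shortest complete plan takes 9:)
1. Courier goes to the north bank with the lift-bot and the pack-bot.
2. Courier goes back to the south bank with the lift-bot.
3. Courier goes to the north bank with the cut-bot and the lift-bot.
4. Courier goes back to the south bank with the lift-bot.
5. Courier goes to the north bank with the lift-bot and the sort-bot.
6. Courier goes back to the south bank with the pack-bot.
7. Courier goes to the north bank with the drill-bot and the weld-bot.
8. Courier goes back to the south bank with the lift-bot.
9. Courier goes to the north bank with the lift-bot and the pack-bot.

No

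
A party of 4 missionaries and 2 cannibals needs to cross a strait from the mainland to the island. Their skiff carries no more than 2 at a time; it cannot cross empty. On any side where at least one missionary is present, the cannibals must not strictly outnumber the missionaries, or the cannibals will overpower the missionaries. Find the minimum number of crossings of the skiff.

Counting alone: each trip to the island takes at most 2 across and each return brings at least 1 back, so after t trips out (and t−1 returns) at most 2t − (t−1) of the 6 are across; that first reaches 6 at t = 5, so at least 9 crossings are needed.
The plan below uses exactly 9 crossings, so it is optimal:
1. 2 cannibals → the island.  (the mainland: 4M 0C; the island: 0M 2C)
2. 1 cannibal ← the mainland.  (the mainland: 4M 1C; the island: 0M 1C)
3. 2 missionaries → the island.  (the mainland: 2M 1C; the island: 2M 1C)
4. 1 cannibal ← the mainland.  (the mainland: 2M 2C; the island: 2M 0C)
5. 2 cannibals → the island.  (the mainland: 2M 0C; the island: 2M 2C)
6. 1 cannibal ← the mainland.  (the mainland: 2M 1C; the island: 2M 1C)
7. 1 missionary and 1 cannibal → the island.  (the mainland: 1M 0C; the island: 3M 2C)
8. 1 cannibal ← the mainland.  (the mainland: 1M 1C; the island: 3M 1C)
9. 1 missionary and 1 cannibal → the island.  (the mainland: 0M 0C; the island: 4M 2C)

9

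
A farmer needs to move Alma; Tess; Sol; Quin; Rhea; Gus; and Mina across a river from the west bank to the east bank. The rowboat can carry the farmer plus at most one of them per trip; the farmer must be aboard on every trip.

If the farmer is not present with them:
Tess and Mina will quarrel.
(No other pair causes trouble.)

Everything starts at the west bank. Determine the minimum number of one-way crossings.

13

Counting alone: the farmer can take at most 1 across per trip to the east bank, so moving all 7 needs at least 7 loaded trips out, with a return between consecutive ones — at least 13 crossings.
The plan below uses exactly 13 crossings, so it is optimal:
1. Farmer goes to the east bank with Tess.  [the west bank: Alma, Gus, Mina, Quin, Rhea, Sol | the east bank: Tess]
2. Farmer goes back to the west bank alone.  [the west bank: Alma, Gus, Mina, Quin, Rhea, Sol | the east bank: Tess]
3. Farmer goes to the east bank with Alma.  [the west bank: Gus, Mina, Quin, Rhea, Sol | the east bank: Alma, Tess]
4. Farmer goes back to the west bank alone.  [the west bank: Gus, Mina, Quin, Rhea, Sol | the east bank: Alma, Tess]
5. Farmer goes to the east bank with Sol.  [the west bank: Gus, Mina, Quin, Rhea | the east bank: Alma, Sol, Tess]
6. Farmer goes back to the west bank alone.  [the west bank: Gus, Mina, Quin, Rhea | the east bank: Alma, Sol, Tess]
7. Farmer goes to the east bank with Quin.  [the west bank: Gus, Mina, Rhea | the east bank: Alma, Quin, Sol, Tess]
8. Farmer goes back to the west bank alone.  [the west bank: Gus, Mina, Rhea | the east bank: Alma, Quin, Sol, Tess]
9. Farmer goes to the east bank with Rhea.  [the west bank: Gus, Mina | the east bank: Alma, Quin, Rhea, Sol, Tess]
10. Farmer goes back to the west bank alone.  [the west bank: Gus, Mina | the east bank: Alma, Quin, Rhea, Sol, Tess]
11. Farmer goes to the east bank with Gus.  [the west bank: Mina | the east bank: Alma, Gus, Quin, Rhea, Sol, Tess]
12. Farmer goes back to the west bank alone.  [the west bank: Mina | the east bank: Alma, Gus, Quin, Rhea, Sol, Tess]
13. Farmer goes to the east bank with Mina.  [the west bank: — | the east bank: Alma, Gus, Mina, Quin, Rhea, Sol, Tess]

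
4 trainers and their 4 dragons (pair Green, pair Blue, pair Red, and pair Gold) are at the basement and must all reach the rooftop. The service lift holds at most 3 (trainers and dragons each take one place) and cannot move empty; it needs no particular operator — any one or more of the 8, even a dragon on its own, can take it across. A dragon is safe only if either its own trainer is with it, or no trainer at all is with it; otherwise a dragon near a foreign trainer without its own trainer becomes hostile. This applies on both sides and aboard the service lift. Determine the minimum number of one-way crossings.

9

Counting alone: each trip to the rooftop takes at most 3 across and each return brings at least 1 back, so after t trips out (and t−1 returns) at most 3t − (t−1) of the 8 are across; that first reaches 8 at t = 4, so at least 7 crossings are needed.
The safety rule pushes this higher. Following every safe sequence of crossings, the most of the 8 that can be at the rooftop as the service lift arrives there on crossing 7 is 7 — never all 8.
So no plan with fewer than 9 crossings exists, and this one achieves 9:
1. dragon Green and trainer Green cross → the rooftop.
2. trainer Green crosses ← the basement.
3. dragon Blue, trainer Blue, and trainer Green cross → the rooftop.
4. dragon Green and trainer Green cross ← the basement.
5. trainer Gold, trainer Green, and trainer Red cross → the rooftop.
6. dragon Blue crosses ← the basement.
7. dragon Blue and dragon Green cross → the rooftop.
8. dragon Green crosses ← the basement.
9. dragon Gold, dragon Green, and dragon Red cross → the rooftop.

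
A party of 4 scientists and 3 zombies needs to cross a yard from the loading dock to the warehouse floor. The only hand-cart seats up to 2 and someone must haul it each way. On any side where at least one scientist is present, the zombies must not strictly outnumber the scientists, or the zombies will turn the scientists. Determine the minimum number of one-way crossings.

11

Counting alone: each trip to the warehouse floor takes at most 2 across and each return brings at least 1 back, so after t trips out (and t−1 returns) at most 2t − (t−1) of the 7 are across; that first reaches 7 at t = 6, so at least 11 crossings are needed.
The plan below uses exactly 11 crossings, so it is optimal:
1. 2 zombies → the warehouse floor.  (the loading dock: 4S 1Z; the warehouse floor: 0S 2Z)
2. 1 zombie ← the loading dock.  (the loading dock: 4S 2Z; the warehouse floor: 0S 1Z)
3. 2 zombies → the warehouse floor.  (the loading dock: 4S 0Z; the warehouse floor: 0S 3Z)
4. 1 zombie ← the loading dock.  (the loading dock: 4S 1Z; the warehouse floor: 0S 2Z)
5. 2 scientists → the warehouse floor.  (the loading dock: 2S 1Z; the warehouse floor: 2S 2Z)
6. 1 zombie ← the loading dock.  (the loading dock: 2S 2Z; the warehouse floor: 2S 1Z)
7. 1 scientist and 1 zombie → the warehouse floor.  (the loading dock: 1S 1Z; the warehouse floor: 3S 2Z)
8. 1 scientist ← the loading dock.  (the loading dock: 2S 1Z; the warehouse floor: 2S 2Z)
9. 1 scientist and 1 zombie → the warehouse floor.  (the loading dock: 1S 0Z; the warehouse floor: 3S 3Z)
10. 1 zombie ← the loading dock.  (the loading dock: 1S 1Z; the warehouse floor: 3S 2Z)
11. 1 scientist and 1 zombie → the warehouse floor.  (the loading dock: 0S 0Z; the warehouse floor: 4S 3Z)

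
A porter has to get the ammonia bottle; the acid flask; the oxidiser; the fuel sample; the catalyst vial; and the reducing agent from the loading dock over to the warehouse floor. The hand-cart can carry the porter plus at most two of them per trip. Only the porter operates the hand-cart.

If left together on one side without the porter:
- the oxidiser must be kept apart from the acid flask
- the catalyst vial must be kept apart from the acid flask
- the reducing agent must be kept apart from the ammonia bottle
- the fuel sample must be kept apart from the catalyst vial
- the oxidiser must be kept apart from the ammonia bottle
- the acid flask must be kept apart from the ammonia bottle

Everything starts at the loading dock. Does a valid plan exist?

Whatever the first load, the items left behind include a forbidden pair without the porter. No opening move is safe, so no plan exists.

No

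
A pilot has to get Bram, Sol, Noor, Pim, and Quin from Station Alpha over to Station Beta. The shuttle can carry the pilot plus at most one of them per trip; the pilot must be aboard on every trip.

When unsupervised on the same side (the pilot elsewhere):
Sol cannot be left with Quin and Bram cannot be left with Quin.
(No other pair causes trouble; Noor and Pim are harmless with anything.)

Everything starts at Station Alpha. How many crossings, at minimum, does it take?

11

Counting alone: the pilot can take at most 1 across per trip to Station Beta, so moving all 5 needs at least 5 loaded trips out, with a return between consecutive ones — at least 9 crossings.
The safety rule pushes this higher. Following every safe sequence of crossings, the most of the 5 that can be at Station Beta as the shuttle arrives there on crossing 9 is 4 — never all 5.
So no plan with fewer than 11 crossings exists, and this one achieves 11:
1. Pilot goes to Station Beta with Quin.  [Station Alpha: Bram, Noor, Pim, Sol | Station Beta: Quin]
2. Pilot goes back to Station Alpha alone.  [Station Alpha: Bram, Noor, Pim, Sol | Station Beta: Quin]
3. Pilot goes to Station Beta with Bram.  [Station Alpha: Noor, Pim, Sol | Station Beta: Bram, Quin]
4. Pilot goes back to Station Alpha with Quin.  [Station Alpha: Noor, Pim, Quin, Sol | Station Beta: Bram]
5. Pilot goes to Station Beta with Sol.  [Station Alpha: Noor, Pim, Quin | Station Beta: Bram, Sol]
6. Pilot goes back to Station Alpha alone.  [Station Alpha: Noor, Pim, Quin | Station Beta: Bram, Sol]
7. Pilot goes to Station Beta with Noor.  [Station Alpha: Pim, Quin | Station Beta: Bram, Noor, Sol]
8. Pilot goes back to Station Alpha alone.  [Station Alpha: Pim, Quin | Station Beta: Bram, Noor, Sol]
9. Pilot goes to Station Beta with Pim.  [Station Alpha: Quin | Station Beta: Bram, Noor, Pim, Sol]
10. Pilot goes back to Station Alpha alone.  [Station Alpha: Quin | Station Beta: Bram, Noor, Pim, Sol]
11. Pilot goes to Station Beta with Quin.  [Station Alpha: — | Station Beta: Bram, Noor, Pim, Quin, Sol]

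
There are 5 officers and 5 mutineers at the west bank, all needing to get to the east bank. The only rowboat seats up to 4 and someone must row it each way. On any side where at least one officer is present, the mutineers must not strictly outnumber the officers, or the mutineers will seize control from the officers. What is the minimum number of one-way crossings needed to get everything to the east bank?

7

Counting alone: each trip to the east bank takes at most 4 across and each return brings at least 1 back, so after t trips out (and t−1 returns) at most 4t − (t−1) of the 10 are across; that first reaches 10 at t = 3, so at least 5 crossings are needed.
The safety rule pushes this higher. Following every safe sequence of crossings, the most of the 10 that can be at the east bank as the rowboat arrives there on crossing 5 is 9 — never all 10.
So no plan with fewer than 7 crossings exists, and this one achieves 7:
1. 2 mutineers → the east bank.  (the west bank: 5O 3M; the east bank: 0O 2M)
2. 1 mutineer ← the west bank.  (the west bank: 5O 4M; the east bank: 0O 1M)
3. 4 mutineers → the east bank.  (the west bank: 5O 0M; the east bank: 0O 5M)
4. 1 mutineer ← the west bank.  (the west bank: 5O 1M; the east bank: 0O 4M)
5. 4 officers → the east bank.  (the west bank: 1O 1M; the east bank: 4O 4M)
6. 1 officer and 1 mutineer ← the west bank.  (the west bank: 2O 2M; the east bank: 3O 3M)
7. 2 officers and 2 mutineers → the east bank.  (the west bank: 0O 0M; the east bank: 5O 5M)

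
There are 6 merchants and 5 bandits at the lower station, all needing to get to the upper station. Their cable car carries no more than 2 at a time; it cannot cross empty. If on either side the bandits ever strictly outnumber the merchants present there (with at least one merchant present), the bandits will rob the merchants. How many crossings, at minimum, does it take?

Counting alone: each trip to the upper station takes at most 2 across and each return brings at least 1 back, so after t trips out (and t−1 returns) at most 2t − (t−1) of the 11 are across; that first reaches 11 at t = 10, so at least 19 crossings are needed.
The plan below uses exactly 19 crossings, so it is optimal:
1. 2 bandits → the upper station.  (the lower station: 6M 3B; the upper station: 0M 2B)
2. 1 bandit ← the lower station.  (the lower station: 6M 4B; the upper station: 0M 1B)
3. 2 bandits → the upper station.  (the lower station: 6M 2B; the upper station: 0M 3B)
4. 1 bandit ← the lower station.  (the lower station: 6M 3B; the upper station: 0M 2B)
5. 2 merchants → the upper station.  (the lower station: 4M 3B; the upper station: 2M 2B)
6. 1 bandit ← the lower station.  (the lower station: 4M 4B; the upper station: 2M 1B)
7. 1 merchant and 1 bandit → the upper station.  (the lower station: 3M 3B; the upper station: 3M 2B)
8. 1 merchant ← the lower station.  (the lower station: 4M 3B; the upper station: 2M 2B)
9. 1 merchant and 1 bandit → the upper station.  (the lower station: 3M 2B; the upper station: 3M 3B)
10. 1 bandit ← the lower station.  (the lower station: 3M 3B; the upper station: 3M 2B)
11. 1 merchant and 1 bandit → the upper station.  (the lower station: 2M 2B; the upper station: 4M 3B)
12. 1 merchant ← the lower station.  (the lower station: 3M 2B; the upper station: 3M 3B)
13. 1 merchant and 1 bandit → the upper station.  (the lower station: 2M 1B; the upper station: 4M 4B)
14. 1 bandit ← the lower station.  (the lower station: 2M 2B; the upper station: 4M 3B)
15. 1 merchant and 1 bandit → the upper station.  (the lower station: 1M 1B; the upper station: 5M 4B)
16. 1 merchant ← the lower station.  (the lower station: 2M 1B; the upper station: 4M 4B)
17. 1 merchant and 1 bandit → the upper station.  (the lower station: 1M 0B; the upper station: 5M 5B)
18. 1 bandit ← the lower station.  (the lower station: 1M 1B; the upper station: 5M 4B)
19. 1 merchant and 1 bandit → the upper station.  (the lower station: 0M 0B; the upper station: 6M 5B)

19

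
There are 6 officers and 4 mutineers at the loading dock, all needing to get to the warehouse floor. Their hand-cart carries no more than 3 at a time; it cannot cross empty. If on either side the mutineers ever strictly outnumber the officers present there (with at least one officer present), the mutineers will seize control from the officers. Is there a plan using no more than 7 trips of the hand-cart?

Counting alone: each trip to the warehouse floor takes at most 3 across and each return brings at least 1 back, so after t trips out (and t−1 returns) at most 3t − (t−1) of the 10 are across; that first reaches 10 at t = 5, so at least 9 crossings are needed.
Since 7 < 9, 7 crossings cannot be enough. (The shortest complete plan in fact takes 9:)
1. 2 mutineers → the warehouse floor.  (the loading dock: 6O 2M; the warehouse floor: 0O 2M)
2. 1 mutineer ← the loading dock.  (the loading dock: 6O 3M; the warehouse floor: 0O 1M)
3. 3 mutineers → the warehouse floor.  (the loading dock: 6O 0M; the warehouse floor: 0O 4M)
4. 1 mutineer ← the loading dock.  (the loading dock: 6O 1M; the warehouse floor: 0O 3M)
5. 3 officers → the warehouse floor.  (the loading dock: 3O 1M; the warehouse floor: 3O 3M)
6. 1 mutineer ← the loading dock.  (the loading dock: 3O 2M; the warehouse floor: 3O 2M)
7. 1 officer and 2 mutineers → the warehouse floor.  (the loading dock: 2O 0M; the warehouse floor: 4O 4M)
8. 1 mutineer ← the loading dock.  (the loading dock: 2O 1M; the warehouse floor: 4O 3M)
9. 2 officers and 1 mutineer → the warehouse floor.  (the loading dock: 0O 0M; the warehouse floor: 6O 4M)

No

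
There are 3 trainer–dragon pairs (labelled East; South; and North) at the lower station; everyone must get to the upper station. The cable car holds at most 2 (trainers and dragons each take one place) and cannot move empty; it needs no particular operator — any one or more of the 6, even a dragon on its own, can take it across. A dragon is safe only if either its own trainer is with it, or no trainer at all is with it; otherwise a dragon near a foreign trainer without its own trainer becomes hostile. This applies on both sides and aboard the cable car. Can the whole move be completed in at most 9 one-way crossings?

Counting alone: each trip to the upper station takes at most 2 across and each return brings at least 1 back, so after t trips out (and t−1 returns) at most 2t − (t−1) of the 6 are across; that first reaches 6 at t = 5, so at least 9 crossings are needed.
The safety rule pushes this higher. Following every safe sequence of crossings, the most of the 6 that can be at the upper station as the cable car arrives there on crossing 9 is 5 — never all 6.
So the move cannot be finished within 9 crossings. (The shortest complete plan takes 11:)
1. dragon East and trainer East cross → the upper station.
2. trainer East crosses ← the lower station.
3. dragon North and dragon South cross → the upper station.
4. dragon East crosses ← the lower station.
5. trainer North and trainer South cross → the upper station.
6. dragon South and trainer South cross ← the lower station.
7. trainer East and trainer South cross → the upper station.
8. dragon North crosses ← the lower station.
9. dragon East and dragon South cross → the upper station.
10. trainer North crosses ← the lower station.
11. dragon North and trainer North cross → the upper station.

No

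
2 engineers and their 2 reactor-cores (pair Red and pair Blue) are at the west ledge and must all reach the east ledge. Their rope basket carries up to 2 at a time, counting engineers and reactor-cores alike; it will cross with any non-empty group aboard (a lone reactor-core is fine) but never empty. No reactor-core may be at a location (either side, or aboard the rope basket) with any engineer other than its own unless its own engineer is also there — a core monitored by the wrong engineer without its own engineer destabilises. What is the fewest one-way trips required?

Counting alone: each trip to the east ledge takes at most 2 across and each return brings at least 1 back, so after t trips out (and t−1 returns) at most 2t − (t−1) of the 4 are across; that first reaches 4 at t = 3, so at least 5 crossings are needed.
The plan below uses exactly 5 crossings, so it is optimal:
1. engineer Red and reactor-core Red cross → the east ledge.
2. engineer Red crosses ← the west ledge.
3. engineer Blue and engineer Red cross → the east ledge.
4. engineer Blue crosses ← the west ledge.
5. engineer Blue and reactor-core Blue cross → the east ledge.

5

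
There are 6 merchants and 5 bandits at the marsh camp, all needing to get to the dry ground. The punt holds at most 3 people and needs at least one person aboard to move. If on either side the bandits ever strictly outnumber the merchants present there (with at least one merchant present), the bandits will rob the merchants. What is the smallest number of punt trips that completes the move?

Counting alone: each trip to the dry ground takes at most 3 across and each return brings at least 1 back, so after t trips out (and t−1 returns) at most 3t − (t−1) of the 11 are across; that first reaches 11 at t = 5, so at least 9 crossings are needed.
The plan below uses exactly 9 crossings, so it is optimal:
1. 3 bandits → the dry ground.  (the marsh camp: 6M 2B; the dry ground: 0M 3B)
2. 1 bandit ← the marsh camp.  (the marsh camp: 6M 3B; the dry ground: 0M 2B)
3. 3 merchants → the dry ground.  (the marsh camp: 3M 3B; the dry ground: 3M 2B)
4. 1 merchant ← the marsh camp.  (the marsh camp: 4M 3B; the dry ground: 2M 2B)
5. 2 merchants and 1 bandit → the dry ground.  (the marsh camp: 2M 2B; the dry ground: 4M 3B)
6. 1 merchant ← the marsh camp.  (the marsh camp: 3M 2B; the dry ground: 3M 3B)
7. 2 merchants and 1 bandit → the dry ground.  (the marsh camp: 1M 1B; the dry ground: 5M 4B)
8. 1 merchant ← the marsh camp.  (the marsh camp: 2M 1B; the dry ground: 4M 4B)
9. 2 merchants and 1 bandit → the dry ground.  (the marsh camp: 0M 0B; the dry ground: 6M 5B)

9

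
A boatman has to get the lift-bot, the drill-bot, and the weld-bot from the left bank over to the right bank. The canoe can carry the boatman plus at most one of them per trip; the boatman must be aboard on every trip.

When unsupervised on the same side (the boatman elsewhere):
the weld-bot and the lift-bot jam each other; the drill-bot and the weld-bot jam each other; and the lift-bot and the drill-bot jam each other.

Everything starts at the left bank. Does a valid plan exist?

Whatever the first load, the items left behind include a forbidden pair without the boatman. No opening move is safe, so no plan exists.

No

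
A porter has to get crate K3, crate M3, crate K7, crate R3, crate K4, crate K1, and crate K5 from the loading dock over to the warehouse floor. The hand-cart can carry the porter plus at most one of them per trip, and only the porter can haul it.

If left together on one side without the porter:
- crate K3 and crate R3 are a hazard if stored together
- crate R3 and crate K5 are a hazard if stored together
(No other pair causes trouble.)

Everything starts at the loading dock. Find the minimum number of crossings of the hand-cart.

15

Counting alone: the porter can take at most 1 across per trip to the warehouse floor, so moving all 7 needs at least 7 loaded trips out, with a return between consecutive ones — at least 13 crossings.
The safety rule pushes this higher. Following every safe sequence of crossings, the most of the 7 that can be at the warehouse floor as the hand-cart arrives there on crossing 13 is 6 — never all 7.
So no plan with fewer than 15 crossings exists, and this one achieves 15:
1. Porter goes to the warehouse floor with crate R3.
2. Porter goes back to the loading dock alone.
3. Porter goes to the warehouse floor with crate K3.
4. Porter goes back to the loading dock with crate R3.
5. Porter goes to the warehouse floor with crate K5.
6. Porter goes back to the loading dock alone.
7. Porter goes to the warehouse floor with crate M3.
8. Porter goes back to the loading dock alone.
9. Porter goes to the warehouse floor with crate K7.
10. Porter goes back to the loading dock alone.
11. Porter goes to the warehouse floor with crate K4.
12. Porter goes back to the loading dock alone.
13. Porter goes to the warehouse floor with crate K1.
14. Porter goes back to the loading dock alone.
15. Porter goes to the warehouse floor with crate R3.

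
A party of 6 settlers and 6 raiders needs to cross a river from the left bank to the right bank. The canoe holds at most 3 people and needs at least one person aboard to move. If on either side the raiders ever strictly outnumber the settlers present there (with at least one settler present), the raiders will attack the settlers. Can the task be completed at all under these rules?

Following every safe sequence of crossings from the start, the most of the 12 that can be at the right bank as the canoe arrives there on crossings 1, 3, 5 is 3, 5, 6 respectively; the best ever achieved is 6 of 12.
From crossing 7 on, no configuration arises that was not already reachable earlier: only 17 distinct safe configurations (who is on which side, and where the canoe is) can ever be reached, none of them has everyone across, and every continuation just revisits them. They are: 0 settlers + 0 raiders across (canoe back at the start); 0 settlers + 1 raider across (canoe there); 0 settlers + 1 raider across (canoe back at the start); 0 settlers + 2 raiders across (canoe there); 0 settlers + 2 raiders across (canoe back at the start); 0 settlers + 3 raiders across (canoe there); 0 settlers + 3 raiders across (canoe back at the start); 0 settlers + 4 raiders across (canoe there); 0 settlers + 4 raiders across (canoe back at the start); 0 settlers + 5 raiders across (canoe there); 0 settlers + 5 raiders across (canoe back at the start); 0 settlers + 6 raiders across (canoe there); 1 settler + 1 raider across (canoe there); 1 settler + 1 raider across (canoe back at the start); 2 settlers + 2 raiders across (canoe there); 2 settlers + 2 raiders across (canoe back at the start); 3 settlers + 3 raiders across (canoe there). So no valid plan exists.

No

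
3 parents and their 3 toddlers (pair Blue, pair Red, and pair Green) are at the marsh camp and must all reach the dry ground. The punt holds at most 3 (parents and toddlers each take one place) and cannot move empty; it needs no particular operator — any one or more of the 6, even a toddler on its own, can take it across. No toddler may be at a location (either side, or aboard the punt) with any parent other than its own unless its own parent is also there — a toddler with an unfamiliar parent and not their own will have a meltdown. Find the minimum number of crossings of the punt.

5

Counting alone: each trip to the dry ground takes at most 3 across and each return brings at least 1 back, so after t trips out (and t−1 returns) at most 3t − (t−1) of the 6 are across; that first reaches 6 at t = 3, so at least 5 crossings are needed.
The plan below uses exactly 5 crossings, so it is optimal:
1. parent Blue and toddler Blue cross → the dry ground.
2. parent Blue crosses ← the marsh camp.
3. parent Blue, parent Green, and parent Red cross → the dry ground.
4. toddler Blue crosses ← the marsh camp.
5. toddler Blue, toddler Green, and toddler Red cross → the dry ground.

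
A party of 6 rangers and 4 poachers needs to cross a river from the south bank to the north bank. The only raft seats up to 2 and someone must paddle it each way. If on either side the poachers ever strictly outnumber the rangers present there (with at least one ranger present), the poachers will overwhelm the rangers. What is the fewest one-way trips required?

Counting alone: each trip to the north bank takes at most 2 across and each return brings at least 1 back, so after t trips out (and t−1 returns) at most 2t − (t−1) of the 10 are across; that first reaches 10 at t = 9, so at least 17 crossings are needed.
The plan below uses exactly 17 crossings, so it is optimal:
1. 2 poachers → the north bank.  (the south bank: 6R 2P; the north bank: 0R 2P)
2. 1 poacher ← the south bank.  (the south bank: 6R 3P; the north bank: 0R 1P)
3. 2 poachers → the north bank.  (the south bank: 6R 1P; the north bank: 0R 3P)
4. 1 poacher ← the south bank.  (the south bank: 6R 2P; the north bank: 0R 2P)
5. 2 rangers → the north bank.  (the south bank: 4R 2P; the north bank: 2R 2P)
6. 1 poacher ← the south bank.  (the south bank: 4R 3P; the north bank: 2R 1P)
7. 1 ranger and 1 poacher → the north bank.  (the south bank: 3R 2P; the north bank: 3R 2P)
8. 1 poacher ← the south bank.  (the south bank: 3R 3P; the north bank: 3R 1P)
9. 2 poachers → the north bank.  (the south bank: 3R 1P; the north bank: 3R 3P)
10. 1 poacher ← the south bank.  (the south bank: 3R 2P; the north bank: 3R 2P)
11. 1 ranger and 1 poacher → the north bank.  (the south bank: 2R 1P; the north bank: 4R 3P)
12. 1 poacher ← the south bank.  (the south bank: 2R 2P; the north bank: 4R 2P)
13. 2 poachers → the north bank.  (the south bank: 2R 0P; the north bank: 4R 4P)
14. 1 poacher ← the south bank.  (the south bank: 2R 1P; the north bank: 4R 3P)
15. 1 ranger and 1 poacher → the north bank.  (the south bank: 1R 0P; the north bank: 5R 4P)
16. 1 poacher ← the south bank.  (the south bank: 1R 1P; the north bank: 5R 3P)
17. 1 ranger and 1 poacher → the north bank.  (the south bank: 0R 0P; the north bank: 6R 4P)

17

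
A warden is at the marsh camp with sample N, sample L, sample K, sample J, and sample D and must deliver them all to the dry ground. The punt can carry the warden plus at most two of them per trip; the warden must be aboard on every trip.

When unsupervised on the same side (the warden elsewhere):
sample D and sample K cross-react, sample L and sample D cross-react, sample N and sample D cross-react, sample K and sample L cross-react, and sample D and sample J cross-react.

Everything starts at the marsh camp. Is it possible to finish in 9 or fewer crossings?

Yes

Yes — this plan uses 7 crossings (≤ 9):
1. Warden goes to the dry ground with sample D and sample L.
2. Warden goes back to the marsh camp with sample L.
3. Warden goes to the dry ground with sample L and sample N.
4. Warden goes back to the marsh camp with sample D.
5. Warden goes to the dry ground with sample J and sample K.
6. Warden goes back to the marsh camp with sample L.
7. Warden goes to the dry ground with sample D and sample L.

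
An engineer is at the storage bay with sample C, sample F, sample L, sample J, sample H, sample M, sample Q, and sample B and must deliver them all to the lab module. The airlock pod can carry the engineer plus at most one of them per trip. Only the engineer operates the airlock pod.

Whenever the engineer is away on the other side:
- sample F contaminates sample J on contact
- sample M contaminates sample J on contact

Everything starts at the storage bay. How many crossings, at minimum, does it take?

17

Counting alone: the engineer can take at most 1 across per trip to the lab module, so moving all 8 needs at least 8 loaded trips out, with a return between consecutive ones — at least 15 crossings.
The safety rule pushes this higher. Following every safe sequence of crossings, the most of the 8 that can be at the lab module as the airlock pod arrives there on crossing 15 is 7 — never all 8.
So no plan with fewer than 17 crossings exists, and this one achieves 17:
1. Engineer goes to the lab module with sample J.
2. Engineer goes back to the storage bay alone.
3. Engineer goes to the lab module with sample C.
4. Engineer goes back to the storage bay alone.
5. Engineer goes to the lab module with sample F.
6. Engineer goes back to the storage bay with sample J.
7. Engineer goes to the lab module with sample M.
8. Engineer goes back to the storage bay alone.
9. Engineer goes to the lab module with sample L.
10. Engineer goes back to the storage bay alone.
11. Engineer goes to the lab module with sample H.
12. Engineer goes back to the storage bay alone.
13. Engineer goes to the lab module with sample Q.
14. Engineer goes back to the storage bay alone.
15. Engineer goes to the lab module with sample B.
16. Engineer goes back to the storage bay alone.
17. Engineer goes to the lab module with sample J.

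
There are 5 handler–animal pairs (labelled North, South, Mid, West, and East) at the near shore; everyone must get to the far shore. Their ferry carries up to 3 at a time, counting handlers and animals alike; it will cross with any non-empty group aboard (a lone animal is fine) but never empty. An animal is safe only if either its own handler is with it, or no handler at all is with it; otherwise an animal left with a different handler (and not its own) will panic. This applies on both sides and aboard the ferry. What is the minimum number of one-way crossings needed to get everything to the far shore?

11

Counting alone: each trip to the far shore takes at most 3 across and each return brings at least 1 back, so after t trips out (and t−1 returns) at most 3t − (t−1) of the 10 are across; that first reaches 10 at t = 5, so at least 9 crossings are needed.
The safety rule pushes this higher. Following every safe sequence of crossings, the most of the 10 that can be at the far shore as the ferry arrives there on crossing 9 is 9 — never all 10.
So no plan with fewer than 11 crossings exists, and this one achieves 11:
1. animal North and handler North cross → the far shore.
2. handler North crosses ← the near shore.
3. animal Mid, animal South, and animal West cross → the far shore.
4. animal North crosses ← the near shore.
5. handler Mid, handler South, and handler West cross → the far shore.
6. animal South and handler South cross ← the near shore.
7. handler East, handler North, and handler South cross → the far shore.
8. animal Mid crosses ← the near shore.
9. animal North and animal South cross → the far shore.
10. animal North crosses ← the near shore.
11. animal East, animal Mid, and animal North cross → the far shore.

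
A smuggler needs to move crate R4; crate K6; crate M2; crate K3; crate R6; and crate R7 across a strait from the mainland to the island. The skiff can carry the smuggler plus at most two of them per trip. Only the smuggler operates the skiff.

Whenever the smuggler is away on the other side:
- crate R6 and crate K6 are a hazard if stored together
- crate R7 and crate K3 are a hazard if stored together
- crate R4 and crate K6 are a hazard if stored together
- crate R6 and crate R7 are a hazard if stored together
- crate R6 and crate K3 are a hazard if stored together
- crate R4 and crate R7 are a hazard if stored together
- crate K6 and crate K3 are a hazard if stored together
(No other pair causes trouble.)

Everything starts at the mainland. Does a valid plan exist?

No

Whatever the first load, the items left behind include a forbidden pair without the smuggler. No opening move is safe, so no plan exists.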